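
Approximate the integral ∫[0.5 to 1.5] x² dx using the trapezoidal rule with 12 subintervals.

f(x) = x²
a = 0.5, b = 1.5, n = 12
h = (b - a)/n = 0.083333

Trapezoidal rule: (h/2)[f(x₀) + 2f(x₁) + 2f(x₂) + ... + f(xₙ)]

x_0 = 0.5000, f(x_0) = 0.250000, coefficient = 1
x_1 = 0.5833, f(x_1) = 0.340278, coefficient = 2
x_2 = 0.6667, f(x_2) = 0.444444, coefficient = 2
x_3 = 0.7500, f(x_3) = 0.562500, coefficient = 2
x_4 = 0.8333, f(x_4) = 0.694444, coefficient = 2
x_5 = 0.9167, f(x_5) = 0.840278, coefficient = 2
x_6 = 1.0000, f(x_6) = 1.000000, coefficient = 2
x_7 = 1.0833, f(x_7) = 1.173611, coefficient = 2
x_8 = 1.1667, f(x_8) = 1.361111, coefficient = 2
x_9 = 1.2500, f(x_9) = 1.562500, coefficient = 2
x_10 = 1.3333, f(x_10) = 1.777778, coefficient = 2
x_11 = 1.4167, f(x_11) = 2.006944, coefficient = 2
x_12 = 1.5000, f(x_12) = 2.250000, coefficient = 1

I ≈ (0.083333/2) × 26.027778 = 1.084491
Exact value: 1.083333
Error: 0.001157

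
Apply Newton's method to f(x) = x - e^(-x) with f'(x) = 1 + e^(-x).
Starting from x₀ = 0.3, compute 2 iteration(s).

f(x) = x - e^(-x)
f'(x) = 1 + e^(-x)
x₀ = 0.3

Newton-Raphson formula: x_{n+1} = x_n - f(x_n)/f'(x_n)

Iteration 1:
  f(0.300000) = -0.440818
  f'(0.300000) = 1.740818
  x_1 = 0.300000 - (-0.440818)/1.740818 = 0.553225
Iteration 2:
  f(0.553225) = -0.021868
  f'(0.553225) = 1.575092
  x_2 = 0.553225 - (-0.021868)/1.575092 = 0.567108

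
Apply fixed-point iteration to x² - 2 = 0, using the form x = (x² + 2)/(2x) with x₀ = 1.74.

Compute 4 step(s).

Equation: x² - 2 = 0
Fixed-point form: x = (x² + 2)/(2x)
x₀ = 1.74

x_1 = g(1.740000) = 1.444713
x_2 = g(1.444713) = 1.414535
x_3 = g(1.414535) = 1.414214
x_4 = g(1.414214) = 1.414214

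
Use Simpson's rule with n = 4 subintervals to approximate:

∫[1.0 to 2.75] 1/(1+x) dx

f(x) = 1/(1+x)
a = 1.0, b = 2.75, n = 4
h = (b - a)/n = 0.437500

Simpson's rule: (h/3)[f(x₀) + 4f(x₁) + 2f(x₂) + ... + f(xₙ)]

x_0 = 1.0000, f(x_0) = 0.500000, coefficient = 1
x_1 = 1.4375, f(x_1) = 0.410256, coefficient = 4
x_2 = 1.8750, f(x_2) = 0.347826, coefficient = 2
x_3 = 2.3125, f(x_3) = 0.301887, coefficient = 4
x_4 = 2.7500, f(x_4) = 0.266667, coefficient = 1

I ≈ (0.437500/3) × 4.310892 = 0.628672
Exact value: 0.628609
Error: 0.000063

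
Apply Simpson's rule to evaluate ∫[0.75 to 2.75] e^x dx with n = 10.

f(x) = e^x
a = 0.75, b = 2.75, n = 10
h = (b - a)/n = 0.200000

Simpson's rule: (h/3)[f(x₀) + 4f(x₁) + 2f(x₂) + ... + f(xₙ)]

x_0 = 0.7500, f(x_0) = 2.117000, coefficient = 1
x_1 = 0.9500, f(x_1) = 2.585710, coefficient = 4
x_2 = 1.1500, f(x_2) = 3.158193, coefficient = 2
x_3 = 1.3500, f(x_3) = 3.857426, coefficient = 4
x_4 = 1.5500, f(x_4) = 4.711470, coefficient = 2
x_5 = 1.7500, f(x_5) = 5.754603, coefficient = 4
x_6 = 1.9500, f(x_6) = 7.028688, coefficient = 2
x_7 = 2.1500, f(x_7) = 8.584858, coefficient = 4
x_8 = 2.3500, f(x_8) = 10.485570, coefficient = 2
x_9 = 2.5500, f(x_9) = 12.807104, coefficient = 4
x_10 = 2.7500, f(x_10) = 15.642632, coefficient = 1

I ≈ (0.200000/3) × 202.886273 = 13.525752
Exact value: 13.525632
Error: 0.000120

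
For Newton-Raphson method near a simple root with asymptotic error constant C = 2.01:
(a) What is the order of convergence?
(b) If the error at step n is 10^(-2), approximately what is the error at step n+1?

(a) Newton-Raphson has quadratic (order 2) convergence near simple roots.
    This means |e_{n+1}| ≈ C|e_n|².

(b) With |e_n| = 10^(-2) and C = 2.01:
    |e_{n+1}| ≈ 2.01 × (10^(-2))² = 2.01 × 10^(-4)

(a) 2 (quadratic); (b) |e_{n+1}| ≈ 2.010e-04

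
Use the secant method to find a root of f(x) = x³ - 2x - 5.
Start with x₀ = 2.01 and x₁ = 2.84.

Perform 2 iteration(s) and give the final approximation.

f(x) = x³ - 2x - 5
x₀ = 2.01, x₁ = 2.84

Secant formula: x_{n+1} = x_n - f(x_n)(x_n - x_{n-1})/(f(x_n) - f(x_{n-1}))

Iteration 1:
  f(2.010000) = -0.899399
  f(2.840000) = 12.226304
  x_2 = 2.840000 - 12.226304×(2.840000 - 2.010000)/(12.226304 - (-0.899399))
       = 2.066873
Iteration 2:
  f(2.840000) = 12.226304
  f(2.066873) = -0.304136
  x_3 = 2.066873 - (-0.304136)×(2.066873 - 2.840000)/(-0.304136 - 12.226304)
       = 2.085638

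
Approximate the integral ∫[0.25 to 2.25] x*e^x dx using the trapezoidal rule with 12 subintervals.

f(x) = x*e^x
a = 0.25, b = 2.25, n = 12
h = (b - a)/n = 0.166667

Trapezoidal rule: (h/2)[f(x₀) + 2f(x₁) + 2f(x₂) + ... + f(xₙ)]

x_0 = 0.2500, f(x_0) = 0.321006, coefficient = 1
x_1 = 0.4167, f(x_1) = 0.632040, coefficient = 2
x_2 = 0.5833, f(x_2) = 1.045334, coefficient = 2
x_3 = 0.7500, f(x_3) = 1.587750, coefficient = 2
x_4 = 0.9167, f(x_4) = 2.292528, coefficient = 2
x_5 = 1.0833, f(x_5) = 3.200721, coefficient = 2
x_6 = 1.2500, f(x_6) = 4.362929, coefficient = 2
x_7 = 1.4167, f(x_7) = 5.841417, coefficient = 2
x_8 = 1.5833, f(x_8) = 7.712679, coefficient = 2
x_9 = 1.7500, f(x_9) = 10.070555, coefficient = 2
x_10 = 1.9167, f(x_10) = 13.029998, coefficient = 2
x_11 = 2.0833, f(x_11) = 16.731656, coefficient = 2
x_12 = 2.2500, f(x_12) = 21.347406, coefficient = 1

I ≈ (0.166667/2) × 154.683627 = 12.890302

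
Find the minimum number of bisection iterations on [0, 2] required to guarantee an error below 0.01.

We need (b-a)/2^n ≤ 0.01
(2 - 0)/2^n ≤ 0.01
2/2^n ≤ 0.01
2^n ≥ 200
n ≥ log₂(200) = 7.64
n ≥ 8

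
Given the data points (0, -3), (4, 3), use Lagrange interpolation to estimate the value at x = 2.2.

Lagrange interpolation formula:
P(x) = Σ yᵢ × Lᵢ(x)
where Lᵢ(x) = Π_{j≠i} (x - xⱼ)/(xᵢ - xⱼ)

L_0(2.2) = (2.2 - 4)/(0 - 4) = 0.450000
L_1(2.2) = (2.2 - 0)/(4 - 0) = 0.550000

P(2.2) = (-3)×L_0(2.2) + 3×L_1(2.2)
P(2.2) = 0.300000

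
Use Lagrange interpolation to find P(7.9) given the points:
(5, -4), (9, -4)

Lagrange interpolation formula:
P(x) = Σ yᵢ × Lᵢ(x)
where Lᵢ(x) = Π_{j≠i} (x - xⱼ)/(xᵢ - xⱼ)

L_0(7.9) = (7.9 - 9)/(5 - 9) = 0.275000
L_1(7.9) = (7.9 - 5)/(9 - 5) = 0.725000

P(7.9) = (-4)×L_0(7.9) + (-4)×L_1(7.9)
P(7.9) = -4.000000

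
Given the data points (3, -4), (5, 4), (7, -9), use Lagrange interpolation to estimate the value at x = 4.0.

Lagrange interpolation formula:
P(x) = Σ yᵢ × Lᵢ(x)
where Lᵢ(x) = Π_{j≠i} (x - xⱼ)/(xᵢ - xⱼ)

L_0(4.0) = (4.0 - 5)/(3 - 5) × (4.0 - 7)/(3 - 7) = 0.375000
L_1(4.0) = (4.0 - 3)/(5 - 3) × (4.0 - 7)/(5 - 7) = 0.750000
L_2(4.0) = (4.0 - 3)/(7 - 3) × (4.0 - 5)/(7 - 5) = -0.125000

P(4.0) = (-4)×L_0(4.0) + 4×L_1(4.0) + (-9)×L_2(4.0)
P(4.0) = 2.625000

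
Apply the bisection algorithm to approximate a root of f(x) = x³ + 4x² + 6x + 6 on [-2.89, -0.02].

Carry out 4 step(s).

f(x) = x³ + 4x² + 6x + 6
Initial interval: [-2.89, -0.02]

Iteration 1:
  c_1 = (-2.890000 + (-0.020000))/2 = -1.455000
  f(c_1) = f(-1.455000) = 2.657829
  f(a) × f(c) < 0, new interval: [-2.890000, -1.455000]
Iteration 2:
  c_2 = (-2.890000 + (-1.455000))/2 = -2.172500
  f(c_2) = f(-2.172500) = 1.590355
  f(a) × f(c) < 0, new interval: [-2.890000, -2.172500]
Iteration 3:
  c_3 = (-2.890000 + (-2.172500))/2 = -2.531250
  f(c_3) = f(-2.531250) = 0.223114
  f(a) × f(c) < 0, new interval: [-2.890000, -2.531250]
Iteration 4:
  c_4 = (-2.890000 + (-2.531250))/2 = -2.710625
  f(c_4) = f(-2.710625) = -0.790083
  f(a) × f(c) ≥ 0, new interval: [-2.710625, -2.531250]

After 4 iteration(s), the approximation is c_4 = -2.710625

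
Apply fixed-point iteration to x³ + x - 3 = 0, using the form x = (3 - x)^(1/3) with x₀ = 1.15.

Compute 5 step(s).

Equation: x³ + x - 3 = 0
Fixed-point form: x = (3 - x)^(1/3)
x₀ = 1.15

x_1 = g(1.150000) = 1.227601
x_2 = g(1.227601) = 1.210191
x_3 = g(1.210191) = 1.214140
x_4 = g(1.214140) = 1.213247
x_5 = g(1.213247) = 1.213449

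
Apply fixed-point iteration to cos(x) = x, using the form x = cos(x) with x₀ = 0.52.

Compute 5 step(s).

Equation: cos(x) = x
Fixed-point form: x = cos(x)
x₀ = 0.52

x_1 = g(0.520000) = 0.867819
x_2 = g(0.867819) = 0.646492
x_3 = g(0.646492) = 0.798202
x_4 = g(0.798202) = 0.697995
x_5 = g(0.697995) = 0.766132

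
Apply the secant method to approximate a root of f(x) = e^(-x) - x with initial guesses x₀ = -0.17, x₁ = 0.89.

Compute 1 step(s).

f(x) = e^(-x) - x
x₀ = -0.17, x₁ = 0.89

Secant formula: x_{n+1} = x_n - f(x_n)(x_n - x_{n-1})/(f(x_n) - f(x_{n-1}))

Iteration 1:
  f(-0.170000) = 1.355305
  f(0.890000) = -0.479344
  x_2 = 0.890000 - (-0.479344)×(0.890000 - (-0.170000))/(-0.479344 - 1.355305)
       = 0.613051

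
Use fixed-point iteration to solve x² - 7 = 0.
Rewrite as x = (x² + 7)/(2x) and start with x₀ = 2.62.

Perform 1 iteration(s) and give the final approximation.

Equation: x² - 7 = 0
Fixed-point form: x = (x² + 7)/(2x)
x₀ = 2.62

x_1 = g(2.620000) = 2.645878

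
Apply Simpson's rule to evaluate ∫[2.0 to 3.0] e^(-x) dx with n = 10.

f(x) = e^(-x)
a = 2.0, b = 3.0, n = 10
h = (b - a)/n = 0.100000

Simpson's rule: (h/3)[f(x₀) + 4f(x₁) + 2f(x₂) + ... + f(xₙ)]

x_0 = 2.0000, f(x_0) = 0.135335, coefficient = 1
x_1 = 2.1000, f(x_1) = 0.122456, coefficient = 4
x_2 = 2.2000, f(x_2) = 0.110803, coefficient = 2
x_3 = 2.3000, f(x_3) = 0.100259, coefficient = 4
x_4 = 2.4000, f(x_4) = 0.090718, coefficient = 2
x_5 = 2.5000, f(x_5) = 0.082085, coefficient = 4
x_6 = 2.6000, f(x_6) = 0.074274, coefficient = 2
x_7 = 2.7000, f(x_7) = 0.067206, coefficient = 4
x_8 = 2.8000, f(x_8) = 0.060810, coefficient = 2
x_9 = 2.9000, f(x_9) = 0.055023, coefficient = 4
x_10 = 3.0000, f(x_10) = 0.049787, coefficient = 1

I ≈ (0.100000/3) × 2.566448 = 0.085548
Exact value: 0.085548
Error: 0.000000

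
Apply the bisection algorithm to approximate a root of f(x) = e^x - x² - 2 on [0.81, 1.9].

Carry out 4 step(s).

f(x) = e^x - x² - 2
Initial interval: [0.81, 1.9]

Iteration 1:
  c_1 = (0.810000 + 1.900000)/2 = 1.355000
  f(c_1) = f(1.355000) = 0.040736
  f(a) × f(c) < 0, new interval: [0.810000, 1.355000]
Iteration 2:
  c_2 = (0.810000 + 1.355000)/2 = 1.082500
  f(c_2) = f(1.082500) = -0.219756
  f(a) × f(c) ≥ 0, new interval: [1.082500, 1.355000]
Iteration 3:
  c_3 = (1.082500 + 1.355000)/2 = 1.218750
  f(c_3) = f(1.218750) = -0.102395
  f(a) × f(c) ≥ 0, new interval: [1.218750, 1.355000]
Iteration 4:
  c_4 = (1.218750 + 1.355000)/2 = 1.286875
  f(c_4) = f(1.286875) = -0.034595
  f(a) × f(c) ≥ 0, new interval: [1.286875, 1.355000]

After 4 iteration(s), the approximation is c_4 = 1.286875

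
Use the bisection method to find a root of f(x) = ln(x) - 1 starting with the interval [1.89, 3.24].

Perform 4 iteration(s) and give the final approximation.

f(x) = ln(x) - 1
Initial interval: [1.89, 3.24]

Iteration 1:
  c_1 = (1.890000 + 3.240000)/2 = 2.565000
  f(c_1) = f(2.565000) = -0.058042
  f(a) × f(c) ≥ 0, new interval: [2.565000, 3.240000]
Iteration 2:
  c_2 = (2.565000 + 3.240000)/2 = 2.902500
  f(c_2) = f(2.902500) = 0.065572
  f(a) × f(c) < 0, new interval: [2.565000, 2.902500]
Iteration 3:
  c_3 = (2.565000 + 2.902500)/2 = 2.733750
  f(c_3) = f(2.733750) = 0.005674
  f(a) × f(c) < 0, new interval: [2.565000, 2.733750]
Iteration 4:
  c_4 = (2.565000 + 2.733750)/2 = 2.649375
  f(c_4) = f(2.649375) = -0.025676
  f(a) × f(c) ≥ 0, new interval: [2.649375, 2.733750]

After 4 iteration(s), the approximation is c_4 = 2.649375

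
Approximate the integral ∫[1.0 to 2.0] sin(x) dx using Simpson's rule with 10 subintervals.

f(x) = sin(x)
a = 1.0, b = 2.0, n = 10
h = (b - a)/n = 0.100000

Simpson's rule: (h/3)[f(x₀) + 4f(x₁) + 2f(x₂) + ... + f(xₙ)]

x_0 = 1.0000, f(x_0) = 0.841471, coefficient = 1
x_1 = 1.1000, f(x_1) = 0.891207, coefficient = 4
x_2 = 1.2000, f(x_2) = 0.932039, coefficient = 2
x_3 = 1.3000, f(x_3) = 0.963558, coefficient = 4
x_4 = 1.4000, f(x_4) = 0.985450, coefficient = 2
x_5 = 1.5000, f(x_5) = 0.997495, coefficient = 4
x_6 = 1.6000, f(x_6) = 0.999574, coefficient = 2
x_7 = 1.7000, f(x_7) = 0.991665, coefficient = 4
x_8 = 1.8000, f(x_8) = 0.973848, coefficient = 2
x_9 = 1.9000, f(x_9) = 0.946300, coefficient = 4
x_10 = 2.0000, f(x_10) = 0.909297, coefficient = 1

I ≈ (0.100000/3) × 28.693490 = 0.956450
Exact value: 0.956449
Error: 0.000001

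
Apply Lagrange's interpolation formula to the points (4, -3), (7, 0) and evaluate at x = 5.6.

Lagrange interpolation formula:
P(x) = Σ yᵢ × Lᵢ(x)
where Lᵢ(x) = Π_{j≠i} (x - xⱼ)/(xᵢ - xⱼ)

L_0(5.6) = (5.6 - 7)/(4 - 7) = 0.466667
L_1(5.6) = (5.6 - 4)/(7 - 4) = 0.533333

P(5.6) = (-3)×L_0(5.6) + 0×L_1(5.6)
P(5.6) = -1.400000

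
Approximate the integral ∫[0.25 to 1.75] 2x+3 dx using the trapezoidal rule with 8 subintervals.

f(x) = 2x+3
a = 0.25, b = 1.75, n = 8
h = (b - a)/n = 0.187500

Trapezoidal rule: (h/2)[f(x₀) + 2f(x₁) + 2f(x₂) + ... + f(xₙ)]

x_0 = 0.2500, f(x_0) = 3.500000, coefficient = 1
x_1 = 0.4375, f(x_1) = 3.875000, coefficient = 2
x_2 = 0.6250, f(x_2) = 4.250000, coefficient = 2
x_3 = 0.8125, f(x_3) = 4.625000, coefficient = 2
x_4 = 1.0000, f(x_4) = 5.000000, coefficient = 2
x_5 = 1.1875, f(x_5) = 5.375000, coefficient = 2
x_6 = 1.3750, f(x_6) = 5.750000, coefficient = 2
x_7 = 1.5625, f(x_7) = 6.125000, coefficient = 2
x_8 = 1.7500, f(x_8) = 6.500000, coefficient = 1

I ≈ (0.187500/2) × 80.000000 = 7.500000
Exact value: 7.500000
Error: 0.000000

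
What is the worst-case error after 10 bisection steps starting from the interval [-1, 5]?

Bisection error bound: |error| ≤ (b-a)/2^n
|error| ≤ (5 - (-1))/2^10 = 6/2^10
|error| ≤ 0.0058593750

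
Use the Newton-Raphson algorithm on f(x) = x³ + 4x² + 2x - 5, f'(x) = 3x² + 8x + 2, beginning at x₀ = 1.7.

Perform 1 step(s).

f(x) = x³ + 4x² + 2x - 5
f'(x) = 3x² + 8x + 2
x₀ = 1.7

Newton-Raphson formula: x_{n+1} = x_n - f(x_n)/f'(x_n)

Iteration 1:
  f(1.700000) = 14.873000
  f'(1.700000) = 24.270000
  x_1 = 1.700000 - 14.873000/24.270000 = 1.087186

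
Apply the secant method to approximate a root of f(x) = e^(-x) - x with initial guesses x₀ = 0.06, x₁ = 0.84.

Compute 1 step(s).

f(x) = e^(-x) - x
x₀ = 0.06, x₁ = 0.84

Secant formula: x_{n+1} = x_n - f(x_n)(x_n - x_{n-1})/(f(x_n) - f(x_{n-1}))

Iteration 1:
  f(0.060000) = 0.881765
  f(0.840000) = -0.408289
  x_2 = 0.840000 - (-0.408289)×(0.840000 - 0.060000)/(-0.408289 - 0.881765)
       = 0.593138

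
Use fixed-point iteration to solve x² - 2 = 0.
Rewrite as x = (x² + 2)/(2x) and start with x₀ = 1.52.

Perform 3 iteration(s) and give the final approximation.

Equation: x² - 2 = 0
Fixed-point form: x = (x² + 2)/(2x)
x₀ = 1.52

x_1 = g(1.520000) = 1.417895
x_2 = g(1.417895) = 1.414218
x_3 = g(1.414218) = 1.414214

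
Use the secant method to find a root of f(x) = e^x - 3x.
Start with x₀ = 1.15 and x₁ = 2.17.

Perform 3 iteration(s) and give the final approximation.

f(x) = e^x - 3x
x₀ = 1.15, x₁ = 2.17

Secant formula: x_{n+1} = x_n - f(x_n)(x_n - x_{n-1})/(f(x_n) - f(x_{n-1}))

Iteration 1:
  f(1.150000) = -0.291807
  f(2.170000) = 2.248284
  x_2 = 2.170000 - 2.248284×(2.170000 - 1.150000)/(2.248284 - (-0.291807))
       = 1.267178
Iteration 2:
  f(2.170000) = 2.248284
  f(1.267178) = -0.250716
  x_3 = 1.267178 - (-0.250716)×(1.267178 - 2.170000)/(-0.250716 - 2.248284)
       = 1.357755
Iteration 3:
  f(1.267178) = -0.250716
  f(1.357755) = -0.185809
  x_4 = 1.357755 - (-0.185809)×(1.357755 - 1.267178)/(-0.185809 - (-0.250716))
       = 1.617048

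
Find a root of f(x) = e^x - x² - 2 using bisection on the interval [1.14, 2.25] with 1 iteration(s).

f(x) = e^x - x² - 2
Initial interval: [1.14, 2.25]

Iteration 1:
  c_1 = (1.140000 + 2.250000)/2 = 1.695000
  f(c_1) = f(1.695000) = 0.573621
  f(a) × f(c) < 0, new interval: [1.140000, 1.695000]

After 1 iteration(s), the approximation is c_1 = 1.695000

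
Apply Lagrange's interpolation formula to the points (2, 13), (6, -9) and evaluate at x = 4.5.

Lagrange interpolation formula:
P(x) = Σ yᵢ × Lᵢ(x)
where Lᵢ(x) = Π_{j≠i} (x - xⱼ)/(xᵢ - xⱼ)

L_0(4.5) = (4.5 - 6)/(2 - 6) = 0.375000
L_1(4.5) = (4.5 - 2)/(6 - 2) = 0.625000

P(4.5) = 13×L_0(4.5) + (-9)×L_1(4.5)
P(4.5) = -0.750000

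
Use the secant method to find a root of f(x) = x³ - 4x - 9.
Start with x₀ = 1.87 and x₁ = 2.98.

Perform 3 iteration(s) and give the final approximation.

f(x) = x³ - 4x - 9
x₀ = 1.87, x₁ = 2.98

Secant formula: x_{n+1} = x_n - f(x_n)(x_n - x_{n-1})/(f(x_n) - f(x_{n-1}))

Iteration 1:
  f(1.870000) = -9.940797
  f(2.980000) = 5.543592
  x_2 = 2.980000 - 5.543592×(2.980000 - 1.870000)/(5.543592 - (-9.940797))
       = 2.582607
Iteration 2:
  f(2.980000) = 5.543592
  f(2.582607) = -2.104803
  x_3 = 2.582607 - (-2.104803)×(2.582607 - 2.980000)/(-2.104803 - 5.543592)
       = 2.691968
Iteration 3:
  f(2.582607) = -2.104803
  f(2.691968) = -0.260014
  x_4 = 2.691968 - (-0.260014)×(2.691968 - 2.582607)/(-0.260014 - (-2.104803))
       = 2.707382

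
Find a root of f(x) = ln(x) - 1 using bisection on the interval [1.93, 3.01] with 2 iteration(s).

f(x) = ln(x) - 1
Initial interval: [1.93, 3.01]

Iteration 1:
  c_1 = (1.930000 + 3.010000)/2 = 2.470000
  f(c_1) = f(2.470000) = -0.095782
  f(a) × f(c) ≥ 0, new interval: [2.470000, 3.010000]
Iteration 2:
  c_2 = (2.470000 + 3.010000)/2 = 2.740000
  f(c_2) = f(2.740000) = 0.007958
  f(a) × f(c) < 0, new interval: [2.470000, 2.740000]

After 2 iteration(s), the approximation is c_2 = 2.740000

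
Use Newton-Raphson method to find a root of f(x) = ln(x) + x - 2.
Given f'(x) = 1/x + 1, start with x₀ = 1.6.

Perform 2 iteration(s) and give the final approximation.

f(x) = ln(x) + x - 2
f'(x) = 1/x + 1
x₀ = 1.6

Newton-Raphson formula: x_{n+1} = x_n - f(x_n)/f'(x_n)

Iteration 1:
  f(1.600000) = 0.070004
  f'(1.600000) = 1.625000
  x_1 = 1.600000 - 0.070004/1.625000 = 1.556921
Iteration 2:
  f(1.556921) = -0.000369
  f'(1.556921) = 1.642293
  x_2 = 1.556921 - (-0.000369)/1.642293 = 1.557146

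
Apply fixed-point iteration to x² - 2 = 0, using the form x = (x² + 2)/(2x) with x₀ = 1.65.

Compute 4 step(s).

Equation: x² - 2 = 0
Fixed-point form: x = (x² + 2)/(2x)
x₀ = 1.65

x_1 = g(1.650000) = 1.431061
x_2 = g(1.431061) = 1.414313
x_3 = g(1.414313) = 1.414214
x_4 = g(1.414214) = 1.414214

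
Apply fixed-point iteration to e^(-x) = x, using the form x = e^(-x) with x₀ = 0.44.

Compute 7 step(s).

Equation: e^(-x) = x
Fixed-point form: x = e^(-x)
x₀ = 0.44

x_1 = g(0.440000) = 0.644036
x_2 = g(0.644036) = 0.525168
x_3 = g(0.525168) = 0.591456
x_4 = g(0.591456) = 0.553521
x_5 = g(0.553521) = 0.574922
x_6 = g(0.574922) = 0.562749
x_7 = g(0.562749) = 0.569641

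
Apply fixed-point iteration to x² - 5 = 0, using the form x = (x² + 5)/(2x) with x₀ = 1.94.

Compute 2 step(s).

Equation: x² - 5 = 0
Fixed-point form: x = (x² + 5)/(2x)
x₀ = 1.94

x_1 = g(1.940000) = 2.258660
x_2 = g(2.258660) = 2.236181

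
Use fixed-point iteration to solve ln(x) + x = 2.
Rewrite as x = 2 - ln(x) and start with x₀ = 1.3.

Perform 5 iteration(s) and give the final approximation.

Equation: ln(x) + x = 2
Fixed-point form: x = 2 - ln(x)
x₀ = 1.3

x_1 = g(1.300000) = 1.737636
x_2 = g(1.737636) = 1.447475
x_3 = g(1.447475) = 1.630180
x_4 = g(1.630180) = 1.511310
x_5 = g(1.511310) = 1.587023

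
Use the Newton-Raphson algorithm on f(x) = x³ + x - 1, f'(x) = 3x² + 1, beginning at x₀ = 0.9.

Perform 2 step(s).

f(x) = x³ + x - 1
f'(x) = 3x² + 1
x₀ = 0.9

Newton-Raphson formula: x_{n+1} = x_n - f(x_n)/f'(x_n)

Iteration 1:
  f(0.900000) = 0.629000
  f'(0.900000) = 3.430000
  x_1 = 0.900000 - 0.629000/3.430000 = 0.716618
Iteration 2:
  f(0.716618) = 0.084631
  f'(0.716618) = 2.540624
  x_2 = 0.716618 - 0.084631/2.540624 = 0.683307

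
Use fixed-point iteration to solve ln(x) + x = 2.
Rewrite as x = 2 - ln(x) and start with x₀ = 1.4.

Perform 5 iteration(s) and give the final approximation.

Equation: ln(x) + x = 2
Fixed-point form: x = 2 - ln(x)
x₀ = 1.4

x_1 = g(1.400000) = 1.663528
x_2 = g(1.663528) = 1.491059
x_3 = g(1.491059) = 1.600513
x_4 = g(1.600513) = 1.529676
x_5 = g(1.529676) = 1.574944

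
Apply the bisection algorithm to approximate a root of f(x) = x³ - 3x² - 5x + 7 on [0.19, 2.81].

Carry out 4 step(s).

f(x) = x³ - 3x² - 5x + 7
Initial interval: [0.19, 2.81]

Iteration 1:
  c_1 = (0.190000 + 2.810000)/2 = 1.500000
  f(c_1) = f(1.500000) = -3.875000
  f(a) × f(c) < 0, new interval: [0.190000, 1.500000]
Iteration 2:
  c_2 = (0.190000 + 1.500000)/2 = 0.845000
  f(c_2) = f(0.845000) = 1.236276
  f(a) × f(c) ≥ 0, new interval: [0.845000, 1.500000]
Iteration 3:
  c_3 = (0.845000 + 1.500000)/2 = 1.172500
  f(c_3) = f(1.172500) = -1.374867
  f(a) × f(c) < 0, new interval: [0.845000, 1.172500]
Iteration 4:
  c_4 = (0.845000 + 1.172500)/2 = 1.008750
  f(c_4) = f(1.008750) = -0.069999
  f(a) × f(c) < 0, new interval: [0.845000, 1.008750]

After 4 iteration(s), the approximation is c_4 = 1.008750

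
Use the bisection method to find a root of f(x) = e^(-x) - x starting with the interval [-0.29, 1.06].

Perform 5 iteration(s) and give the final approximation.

f(x) = e^(-x) - x
Initial interval: [-0.29, 1.06]

Iteration 1:
  c_1 = (-0.290000 + 1.060000)/2 = 0.385000
  f(c_1) = f(0.385000) = 0.295451
  f(a) × f(c) ≥ 0, new interval: [0.385000, 1.060000]
Iteration 2:
  c_2 = (0.385000 + 1.060000)/2 = 0.722500
  f(c_2) = f(0.722500) = -0.236963
  f(a) × f(c) < 0, new interval: [0.385000, 0.722500]
Iteration 3:
  c_3 = (0.385000 + 0.722500)/2 = 0.553750
  f(c_3) = f(0.553750) = 0.021040
  f(a) × f(c) ≥ 0, new interval: [0.553750, 0.722500]
Iteration 4:
  c_4 = (0.553750 + 0.722500)/2 = 0.638125
  f(c_4) = f(0.638125) = -0.109843
  f(a) × f(c) < 0, new interval: [0.553750, 0.638125]
Iteration 5:
  c_5 = (0.553750 + 0.638125)/2 = 0.595938
  f(c_5) = f(0.595938) = -0.044892
  f(a) × f(c) < 0, new interval: [0.553750, 0.595938]

After 5 iteration(s), the approximation is c_5 = 0.595938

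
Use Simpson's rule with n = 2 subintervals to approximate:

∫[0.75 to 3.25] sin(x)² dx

f(x) = sin(x)²
a = 0.75, b = 3.25, n = 2
h = (b - a)/n = 1.250000

Simpson's rule: (h/3)[f(x₀) + 4f(x₁) + 2f(x₂) + ... + f(xₙ)]

x_0 = 0.7500, f(x_0) = 0.464631, coefficient = 1
x_1 = 2.0000, f(x_1) = 0.826822, coefficient = 4
x_2 = 3.2500, f(x_2) = 0.011706, coefficient = 1

I ≈ (1.250000/3) × 3.783625 = 1.576510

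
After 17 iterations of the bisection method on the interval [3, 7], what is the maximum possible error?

Bisection error bound: |error| ≤ (b-a)/2^n
|error| ≤ (7 - 3)/2^17 = 4/2^17
|error| ≤ 0.0000305176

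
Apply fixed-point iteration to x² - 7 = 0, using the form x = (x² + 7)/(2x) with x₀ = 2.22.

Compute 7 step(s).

Equation: x² - 7 = 0
Fixed-point form: x = (x² + 7)/(2x)
x₀ = 2.22

x_1 = g(2.220000) = 2.686577
x_2 = g(2.686577) = 2.646062
x_3 = g(2.646062) = 2.645751
x_4 = g(2.645751) = 2.645751
x_5 = g(2.645751) = 2.645751
x_6 = g(2.645751) = 2.645751
x_7 = g(2.645751) = 2.645751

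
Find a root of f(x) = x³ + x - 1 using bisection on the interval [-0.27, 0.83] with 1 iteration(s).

f(x) = x³ + x - 1
Initial interval: [-0.27, 0.83]

Iteration 1:
  c_1 = (-0.270000 + 0.830000)/2 = 0.280000
  f(c_1) = f(0.280000) = -0.698048
  f(a) × f(c) ≥ 0, new interval: [0.280000, 0.830000]

After 1 iteration(s), the approximation is c_1 = 0.280000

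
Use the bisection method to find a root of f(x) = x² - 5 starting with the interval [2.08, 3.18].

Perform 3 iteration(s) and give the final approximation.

f(x) = x² - 5
Initial interval: [2.08, 3.18]

Iteration 1:
  c_1 = (2.080000 + 3.180000)/2 = 2.630000
  f(c_1) = f(2.630000) = 1.916900
  f(a) × f(c) < 0, new interval: [2.080000, 2.630000]
Iteration 2:
  c_2 = (2.080000 + 2.630000)/2 = 2.355000
  f(c_2) = f(2.355000) = 0.546025
  f(a) × f(c) < 0, new interval: [2.080000, 2.355000]
Iteration 3:
  c_3 = (2.080000 + 2.355000)/2 = 2.217500
  f(c_3) = f(2.217500) = -0.082694
  f(a) × f(c) ≥ 0, new interval: [2.217500, 2.355000]

After 3 iteration(s), the approximation is c_3 = 2.217500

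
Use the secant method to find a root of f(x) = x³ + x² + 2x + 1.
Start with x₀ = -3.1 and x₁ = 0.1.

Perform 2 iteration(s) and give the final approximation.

f(x) = x³ + x² + 2x + 1
x₀ = -3.1, x₁ = 0.1

Secant formula: x_{n+1} = x_n - f(x_n)(x_n - x_{n-1})/(f(x_n) - f(x_{n-1}))

Iteration 1:
  f(-3.100000) = -25.381000
  f(0.100000) = 1.211000
  x_2 = 0.100000 - 1.211000×(0.100000 - (-3.100000))/(1.211000 - (-25.381000))
       = -0.045728
Iteration 2:
  f(0.100000) = 1.211000
  f(-0.045728) = 0.910539
  x_3 = -0.045728 - 0.910539×(-0.045728 - 0.100000)/(0.910539 - 1.211000)
       = -0.487354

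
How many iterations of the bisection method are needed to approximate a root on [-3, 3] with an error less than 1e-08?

We need (b-a)/2^n ≤ 1e-08
(3 - (-3))/2^n ≤ 1e-08
6/2^n ≤ 1e-08
2^n ≥ 600000000
n ≥ log₂(600000000) = 29.16
n ≥ 30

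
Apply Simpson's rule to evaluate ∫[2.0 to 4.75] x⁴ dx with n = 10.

f(x) = x⁴
a = 2.0, b = 4.75, n = 10
h = (b - a)/n = 0.275000

Simpson's rule: (h/3)[f(x₀) + 4f(x₁) + 2f(x₂) + ... + f(xₙ)]

x_0 = 2.0000, f(x_0) = 16.000000, coefficient = 1
x_1 = 2.2750, f(x_1) = 26.787094, coefficient = 4
x_2 = 2.5500, f(x_2) = 42.282506, coefficient = 2
x_3 = 2.8250, f(x_3) = 63.690375, coefficient = 4
x_4 = 3.1000, f(x_4) = 92.352100, coefficient = 2
x_5 = 3.3750, f(x_5) = 129.746338, coefficient = 4
x_6 = 3.6500, f(x_6) = 177.489006, coefficient = 2
x_7 = 3.9250, f(x_7) = 237.333282, coefficient = 4
x_8 = 4.2000, f(x_8) = 311.169600, coefficient = 2
x_9 = 4.4750, f(x_9) = 401.025657, coefficient = 4
x_10 = 4.7500, f(x_10) = 509.066406, coefficient = 1

I ≈ (0.275000/3) × 5205.983814 = 477.215183
Exact value: 477.213086
Error: 0.002097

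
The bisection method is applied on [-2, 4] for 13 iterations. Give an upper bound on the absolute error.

Bisection error bound: |error| ≤ (b-a)/2^n
|error| ≤ (4 - (-2))/2^13 = 6/2^13
|error| ≤ 0.0007324219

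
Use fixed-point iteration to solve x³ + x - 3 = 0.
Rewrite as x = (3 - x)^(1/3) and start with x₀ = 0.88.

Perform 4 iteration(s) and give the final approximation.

Equation: x³ + x - 3 = 0
Fixed-point form: x = (3 - x)^(1/3)
x₀ = 0.88

x_1 = g(0.880000) = 1.284632
x_2 = g(1.284632) = 1.197069
x_3 = g(1.197069) = 1.217100
x_4 = g(1.217100) = 1.212576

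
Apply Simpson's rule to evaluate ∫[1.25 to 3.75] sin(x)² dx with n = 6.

f(x) = sin(x)²
a = 1.25, b = 3.75, n = 6
h = (b - a)/n = 0.416667

Simpson's rule: (h/3)[f(x₀) + 4f(x₁) + 2f(x₂) + ... + f(xₙ)]

x_0 = 1.2500, f(x_0) = 0.900572, coefficient = 1
x_1 = 1.6667, f(x_1) = 0.990837, coefficient = 4
x_2 = 2.0833, f(x_2) = 0.759518, coefficient = 2
x_3 = 2.5000, f(x_3) = 0.358169, coefficient = 4
x_4 = 2.9167, f(x_4) = 0.049744, coefficient = 2
x_5 = 3.3333, f(x_5) = 0.036316, coefficient = 4
x_6 = 3.7500, f(x_6) = 0.326682, coefficient = 1

I ≈ (0.416667/3) × 8.387067 = 1.164870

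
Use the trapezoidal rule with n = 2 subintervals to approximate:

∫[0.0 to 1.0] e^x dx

f(x) = e^x
a = 0.0, b = 1.0, n = 2
h = (b - a)/n = 0.500000

Trapezoidal rule: (h/2)[f(x₀) + 2f(x₁) + 2f(x₂) + ... + f(xₙ)]

x_0 = 0.0000, f(x_0) = 1.000000, coefficient = 1
x_1 = 0.5000, f(x_1) = 1.648721, coefficient = 2
x_2 = 1.0000, f(x_2) = 2.718282, coefficient = 1

I ≈ (0.500000/2) × 7.015724 = 1.753931
Exact value: 1.718282
Error: 0.035649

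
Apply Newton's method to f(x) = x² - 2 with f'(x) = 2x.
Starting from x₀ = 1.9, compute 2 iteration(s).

f(x) = x² - 2
f'(x) = 2x
x₀ = 1.9

Newton-Raphson formula: x_{n+1} = x_n - f(x_n)/f'(x_n)

Iteration 1:
  f(1.900000) = 1.610000
  f'(1.900000) = 3.800000
  x_1 = 1.900000 - 1.610000/3.800000 = 1.476316
Iteration 2:
  f(1.476316) = 0.179508
  f'(1.476316) = 2.952632
  x_2 = 1.476316 - 0.179508/2.952632 = 1.415520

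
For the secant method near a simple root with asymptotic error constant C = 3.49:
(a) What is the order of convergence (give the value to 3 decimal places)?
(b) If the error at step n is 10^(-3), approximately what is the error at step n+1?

(a) Secant method has superlinear convergence with order φ = (1+√5)/2 ≈ 1.618.
    This means |e_{n+1}| ≈ C|e_n|^1.618.

(b) With |e_n| = 10^(-3) and C = 3.49:
    |e_{n+1}| ≈ 3.49 × (10^(-3))^1.618 = 3.49 × 10^(-4.85)

(a) ≈ 1.618 (golden ratio); (b) |e_{n+1}| ≈ 4.883e-05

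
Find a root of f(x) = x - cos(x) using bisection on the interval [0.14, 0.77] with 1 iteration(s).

f(x) = x - cos(x)
Initial interval: [0.14, 0.77]

Iteration 1:
  c_1 = (0.140000 + 0.770000)/2 = 0.455000
  f(c_1) = f(0.455000) = -0.443261
  f(a) × f(c) ≥ 0, new interval: [0.455000, 0.770000]

After 1 iteration(s), the approximation is c_1 = 0.455000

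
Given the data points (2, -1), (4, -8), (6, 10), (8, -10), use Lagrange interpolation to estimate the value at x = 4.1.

Lagrange interpolation formula:
P(x) = Σ yᵢ × Lᵢ(x)
where Lᵢ(x) = Π_{j≠i} (x - xⱼ)/(xᵢ - xⱼ)

L_0(4.1) = (4.1 - 4)/(2 - 4) × (4.1 - 6)/(2 - 6) × (4.1 - 8)/(2 - 8) = -0.015437
L_1(4.1) = (4.1 - 2)/(4 - 2) × (4.1 - 6)/(4 - 6) × (4.1 - 8)/(4 - 8) = 0.972563
L_2(4.1) = (4.1 - 2)/(6 - 2) × (4.1 - 4)/(6 - 4) × (4.1 - 8)/(6 - 8) = 0.051187
L_3(4.1) = (4.1 - 2)/(8 - 2) × (4.1 - 4)/(8 - 4) × (4.1 - 6)/(8 - 6) = -0.008312

P(4.1) = (-1)×L_0(4.1) + (-8)×L_1(4.1) + 10×L_2(4.1) + (-10)×L_3(4.1)
P(4.1) = -7.170063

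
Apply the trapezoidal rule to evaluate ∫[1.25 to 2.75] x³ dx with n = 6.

f(x) = x³
a = 1.25, b = 2.75, n = 6
h = (b - a)/n = 0.250000

Trapezoidal rule: (h/2)[f(x₀) + 2f(x₁) + 2f(x₂) + ... + f(xₙ)]

x_0 = 1.2500, f(x_0) = 1.953125, coefficient = 1
x_1 = 1.5000, f(x_1) = 3.375000, coefficient = 2
x_2 = 1.7500, f(x_2) = 5.359375, coefficient = 2
x_3 = 2.0000, f(x_3) = 8.000000, coefficient = 2
x_4 = 2.2500, f(x_4) = 11.390625, coefficient = 2
x_5 = 2.5000, f(x_5) = 15.625000, coefficient = 2
x_6 = 2.7500, f(x_6) = 20.796875, coefficient = 1

I ≈ (0.250000/2) × 110.250000 = 13.781250
Exact value: 13.687500
Error: 0.093750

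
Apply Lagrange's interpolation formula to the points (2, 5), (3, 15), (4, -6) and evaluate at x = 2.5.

Lagrange interpolation formula:
P(x) = Σ yᵢ × Lᵢ(x)
where Lᵢ(x) = Π_{j≠i} (x - xⱼ)/(xᵢ - xⱼ)

L_0(2.5) = (2.5 - 3)/(2 - 3) × (2.5 - 4)/(2 - 4) = 0.375000
L_1(2.5) = (2.5 - 2)/(3 - 2) × (2.5 - 4)/(3 - 4) = 0.750000
L_2(2.5) = (2.5 - 2)/(4 - 2) × (2.5 - 3)/(4 - 3) = -0.125000

P(2.5) = 5×L_0(2.5) + 15×L_1(2.5) + (-6)×L_2(2.5)
P(2.5) = 13.875000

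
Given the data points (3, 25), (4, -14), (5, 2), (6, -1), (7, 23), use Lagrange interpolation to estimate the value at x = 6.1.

Lagrange interpolation formula:
P(x) = Σ yᵢ × Lᵢ(x)
where Lᵢ(x) = Π_{j≠i} (x - xⱼ)/(xᵢ - xⱼ)

L_0(6.1) = (6.1 - 4)/(3 - 4) × (6.1 - 5)/(3 - 5) × (6.1 - 6)/(3 - 6) × (6.1 - 7)/(3 - 7) = -0.008662
L_1(6.1) = (6.1 - 3)/(4 - 3) × (6.1 - 5)/(4 - 5) × (6.1 - 6)/(4 - 6) × (6.1 - 7)/(4 - 7) = 0.051150
L_2(6.1) = (6.1 - 3)/(5 - 3) × (6.1 - 4)/(5 - 4) × (6.1 - 6)/(5 - 6) × (6.1 - 7)/(5 - 7) = -0.146475
L_3(6.1) = (6.1 - 3)/(6 - 3) × (6.1 - 4)/(6 - 4) × (6.1 - 5)/(6 - 5) × (6.1 - 7)/(6 - 7) = 1.074150
L_4(6.1) = (6.1 - 3)/(7 - 3) × (6.1 - 4)/(7 - 4) × (6.1 - 5)/(7 - 5) × (6.1 - 6)/(7 - 6) = 0.029837

P(6.1) = 25×L_0(6.1) + (-14)×L_1(6.1) + 2×L_2(6.1) + (-1)×L_3(6.1) + 23×L_4(6.1)
P(6.1) = -1.613500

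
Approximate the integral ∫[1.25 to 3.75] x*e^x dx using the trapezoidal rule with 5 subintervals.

f(x) = x*e^x
a = 1.25, b = 3.75, n = 5
h = (b - a)/n = 0.500000

Trapezoidal rule: (h/2)[f(x₀) + 2f(x₁) + 2f(x₂) + ... + f(xₙ)]

x_0 = 1.2500, f(x_0) = 4.362929, coefficient = 1
x_1 = 1.7500, f(x_1) = 10.070555, coefficient = 2
x_2 = 2.2500, f(x_2) = 21.347406, coefficient = 2
x_3 = 2.7500, f(x_3) = 43.017238, coefficient = 2
x_4 = 3.2500, f(x_4) = 83.818605, coefficient = 2
x_5 = 3.7500, f(x_5) = 159.454058, coefficient = 1

I ≈ (0.500000/2) × 480.324592 = 120.081148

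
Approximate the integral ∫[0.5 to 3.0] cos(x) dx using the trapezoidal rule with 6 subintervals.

f(x) = cos(x)
a = 0.5, b = 3.0, n = 6
h = (b - a)/n = 0.416667

Trapezoidal rule: (h/2)[f(x₀) + 2f(x₁) + 2f(x₂) + ... + f(xₙ)]

x_0 = 0.5000, f(x_0) = 0.877583, coefficient = 1
x_1 = 0.9167, f(x_1) = 0.608469, coefficient = 2
x_2 = 1.3333, f(x_2) = 0.235238, coefficient = 2
x_3 = 1.7500, f(x_3) = -0.178246, coefficient = 2
x_4 = 2.1667, f(x_4) = -0.561229, coefficient = 2
x_5 = 2.5833, f(x_5) = -0.848178, coefficient = 2
x_6 = 3.0000, f(x_6) = -0.989992, coefficient = 1

I ≈ (0.416667/2) × -1.600305 = -0.333397
Exact value: -0.338306
Error: 0.004909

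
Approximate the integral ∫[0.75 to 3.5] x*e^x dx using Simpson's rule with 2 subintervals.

f(x) = x*e^x
a = 0.75, b = 3.5, n = 2
h = (b - a)/n = 1.375000

Simpson's rule: (h/3)[f(x₀) + 4f(x₁) + 2f(x₂) + ... + f(xₙ)]

x_0 = 0.7500, f(x_0) = 1.587750, coefficient = 1
x_1 = 2.1250, f(x_1) = 17.792407, coefficient = 4
x_2 = 3.5000, f(x_2) = 115.904082, coefficient = 1

I ≈ (1.375000/3) × 188.661461 = 86.469836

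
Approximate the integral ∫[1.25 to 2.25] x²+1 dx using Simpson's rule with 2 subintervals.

f(x) = x²+1
a = 1.25, b = 2.25, n = 2
h = (b - a)/n = 0.500000

Simpson's rule: (h/3)[f(x₀) + 4f(x₁) + 2f(x₂) + ... + f(xₙ)]

x_0 = 1.2500, f(x_0) = 2.562500, coefficient = 1
x_1 = 1.7500, f(x_1) = 4.062500, coefficient = 4
x_2 = 2.2500, f(x_2) = 6.062500, coefficient = 1

I ≈ (0.500000/3) × 24.875000 = 4.145833
Exact value: 4.145833
Error: 0.000000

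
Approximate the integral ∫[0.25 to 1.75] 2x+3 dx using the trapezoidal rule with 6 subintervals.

f(x) = 2x+3
a = 0.25, b = 1.75, n = 6
h = (b - a)/n = 0.250000

Trapezoidal rule: (h/2)[f(x₀) + 2f(x₁) + 2f(x₂) + ... + f(xₙ)]

x_0 = 0.2500, f(x_0) = 3.500000, coefficient = 1
x_1 = 0.5000, f(x_1) = 4.000000, coefficient = 2
x_2 = 0.7500, f(x_2) = 4.500000, coefficient = 2
x_3 = 1.0000, f(x_3) = 5.000000, coefficient = 2
x_4 = 1.2500, f(x_4) = 5.500000, coefficient = 2
x_5 = 1.5000, f(x_5) = 6.000000, coefficient = 2
x_6 = 1.7500, f(x_6) = 6.500000, coefficient = 1

I ≈ (0.250000/2) × 60.000000 = 7.500000
Exact value: 7.500000
Error: 0.000000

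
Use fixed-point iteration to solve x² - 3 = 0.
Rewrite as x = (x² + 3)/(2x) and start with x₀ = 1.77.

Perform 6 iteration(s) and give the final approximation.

Equation: x² - 3 = 0
Fixed-point form: x = (x² + 3)/(2x)
x₀ = 1.77

x_1 = g(1.770000) = 1.732458
x_2 = g(1.732458) = 1.732051
x_3 = g(1.732051) = 1.732051
x_4 = g(1.732051) = 1.732051
x_5 = g(1.732051) = 1.732051
x_6 = g(1.732051) = 1.732051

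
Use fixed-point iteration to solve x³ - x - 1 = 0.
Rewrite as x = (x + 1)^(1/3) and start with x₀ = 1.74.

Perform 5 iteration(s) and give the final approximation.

Equation: x³ - x - 1 = 0
Fixed-point form: x = (x + 1)^(1/3)
x₀ = 1.74

x_1 = g(1.740000) = 1.399319
x_2 = g(1.399319) = 1.338739
x_3 = g(1.338739) = 1.327376
x_4 = g(1.327376) = 1.325223
x_5 = g(1.325223) = 1.324814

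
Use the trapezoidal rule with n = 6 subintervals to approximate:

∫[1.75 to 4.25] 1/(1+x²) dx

f(x) = 1/(1+x²)
a = 1.75, b = 4.25, n = 6
h = (b - a)/n = 0.416667

Trapezoidal rule: (h/2)[f(x₀) + 2f(x₁) + 2f(x₂) + ... + f(xₙ)]

x_0 = 1.7500, f(x_0) = 0.246154, coefficient = 1
x_1 = 2.1667, f(x_1) = 0.175610, coefficient = 2
x_2 = 2.5833, f(x_2) = 0.130317, coefficient = 2
x_3 = 3.0000, f(x_3) = 0.100000, coefficient = 2
x_4 = 3.4167, f(x_4) = 0.078904, coefficient = 2
x_5 = 3.8333, f(x_5) = 0.063717, coefficient = 2
x_6 = 4.2500, f(x_6) = 0.052459, coefficient = 1

I ≈ (0.416667/2) × 1.395708 = 0.290772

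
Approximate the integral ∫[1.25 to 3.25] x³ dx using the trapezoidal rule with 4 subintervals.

f(x) = x³
a = 1.25, b = 3.25, n = 4
h = (b - a)/n = 0.500000

Trapezoidal rule: (h/2)[f(x₀) + 2f(x₁) + 2f(x₂) + ... + f(xₙ)]

x_0 = 1.2500, f(x_0) = 1.953125, coefficient = 1
x_1 = 1.7500, f(x_1) = 5.359375, coefficient = 2
x_2 = 2.2500, f(x_2) = 11.390625, coefficient = 2
x_3 = 2.7500, f(x_3) = 20.796875, coefficient = 2
x_4 = 3.2500, f(x_4) = 34.328125, coefficient = 1

I ≈ (0.500000/2) × 111.375000 = 27.843750
Exact value: 27.281250
Error: 0.562500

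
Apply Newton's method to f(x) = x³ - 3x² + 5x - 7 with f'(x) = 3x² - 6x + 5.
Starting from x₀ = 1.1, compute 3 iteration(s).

f(x) = x³ - 3x² + 5x - 7
f'(x) = 3x² - 6x + 5
x₀ = 1.1

Newton-Raphson formula: x_{n+1} = x_n - f(x_n)/f'(x_n)

Iteration 1:
  f(1.100000) = -3.799000
  f'(1.100000) = 2.030000
  x_1 = 1.100000 - (-3.799000)/2.030000 = 2.971429
Iteration 2:
  f(2.971429) = 7.604875
  f'(2.971429) = 13.659592
  x_2 = 2.971429 - 7.604875/13.659592 = 2.414686
Iteration 3:
  f(2.414686) = 1.660636
  f'(2.414686) = 8.004010
  x_3 = 2.414686 - 1.660636/8.004010 = 2.207211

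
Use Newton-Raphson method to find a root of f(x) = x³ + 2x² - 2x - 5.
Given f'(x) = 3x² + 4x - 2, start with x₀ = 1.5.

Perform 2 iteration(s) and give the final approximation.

f(x) = x³ + 2x² - 2x - 5
f'(x) = 3x² + 4x - 2
x₀ = 1.5

Newton-Raphson formula: x_{n+1} = x_n - f(x_n)/f'(x_n)

Iteration 1:
  f(1.500000) = -0.125000
  f'(1.500000) = 10.750000
  x_1 = 1.500000 - (-0.125000)/10.750000 = 1.511628
Iteration 2:
  f(1.511628) = 0.000880
  f'(1.511628) = 10.901568
  x_2 = 1.511628 - 0.000880/10.901568 = 1.511547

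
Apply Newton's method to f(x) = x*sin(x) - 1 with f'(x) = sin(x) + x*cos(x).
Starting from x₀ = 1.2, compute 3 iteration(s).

f(x) = x*sin(x) - 1
f'(x) = sin(x) + x*cos(x)
x₀ = 1.2

Newton-Raphson formula: x_{n+1} = x_n - f(x_n)/f'(x_n)

Iteration 1:
  f(1.200000) = 0.118447
  f'(1.200000) = 1.366868
  x_1 = 1.200000 - 0.118447/1.366868 = 1.113344
Iteration 2:
  f(1.113344) = -0.001129
  f'(1.113344) = 1.388904
  x_2 = 1.113344 - (-0.001129)/1.388904 = 1.114157
Iteration 3:
  f(1.114157) = 0.000000
  f'(1.114157) = 1.388809
  x_3 = 1.114157 - 0.000000/1.388809 = 1.114157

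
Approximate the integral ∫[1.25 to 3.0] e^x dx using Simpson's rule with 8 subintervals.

f(x) = e^x
a = 1.25, b = 3.0, n = 8
h = (b - a)/n = 0.218750

Simpson's rule: (h/3)[f(x₀) + 4f(x₁) + 2f(x₂) + ... + f(xₙ)]

x_0 = 1.2500, f(x_0) = 3.490343, coefficient = 1
x_1 = 1.4688, f(x_1) = 4.343802, coefficient = 4
x_2 = 1.6875, f(x_2) = 5.405949, coefficient = 2
x_3 = 1.9062, f(x_3) = 6.727812, coefficient = 4
x_4 = 2.1250, f(x_4) = 8.372897, coefficient = 2
x_5 = 2.3438, f(x_5) = 10.420239, coefficient = 4
x_6 = 2.5625, f(x_6) = 12.968197, coefficient = 2
x_7 = 2.7812, f(x_7) = 16.139182, coefficient = 4
x_8 = 3.0000, f(x_8) = 20.085537, coefficient = 1

I ≈ (0.218750/3) × 227.594110 = 16.595404
Exact value: 16.595194
Error: 0.000210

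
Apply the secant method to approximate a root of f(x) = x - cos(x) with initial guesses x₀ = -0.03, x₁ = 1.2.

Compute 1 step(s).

f(x) = x - cos(x)
x₀ = -0.03, x₁ = 1.2

Secant formula: x_{n+1} = x_n - f(x_n)(x_n - x_{n-1})/(f(x_n) - f(x_{n-1}))

Iteration 1:
  f(-0.030000) = -1.029550
  f(1.200000) = 0.837642
  x_2 = 1.200000 - 0.837642×(1.200000 - (-0.030000))/(0.837642 - (-1.029550))
       = 0.648209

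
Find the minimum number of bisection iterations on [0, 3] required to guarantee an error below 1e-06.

We need (b-a)/2^n ≤ 1e-06
(3 - 0)/2^n ≤ 1e-06
3/2^n ≤ 1e-06
2^n ≥ 3000000
n ≥ log₂(3000000) = 21.52
n ≥ 22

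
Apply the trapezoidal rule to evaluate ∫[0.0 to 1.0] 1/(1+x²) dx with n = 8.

f(x) = 1/(1+x²)
a = 0.0, b = 1.0, n = 8
h = (b - a)/n = 0.125000

Trapezoidal rule: (h/2)[f(x₀) + 2f(x₁) + 2f(x₂) + ... + f(xₙ)]

x_0 = 0.0000, f(x_0) = 1.000000, coefficient = 1
x_1 = 0.1250, f(x_1) = 0.984615, coefficient = 2
x_2 = 0.2500, f(x_2) = 0.941176, coefficient = 2
x_3 = 0.3750, f(x_3) = 0.876712, coefficient = 2
x_4 = 0.5000, f(x_4) = 0.800000, coefficient = 2
x_5 = 0.6250, f(x_5) = 0.719101, coefficient = 2
x_6 = 0.7500, f(x_6) = 0.640000, coefficient = 2
x_7 = 0.8750, f(x_7) = 0.566372, coefficient = 2
x_8 = 1.0000, f(x_8) = 0.500000, coefficient = 1

I ≈ (0.125000/2) × 12.555954 = 0.784747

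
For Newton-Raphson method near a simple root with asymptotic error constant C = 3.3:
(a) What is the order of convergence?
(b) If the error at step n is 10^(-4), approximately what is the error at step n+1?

(a) Newton-Raphson has quadratic (order 2) convergence near simple roots.
    This means |e_{n+1}| ≈ C|e_n|².

(b) With |e_n| = 10^(-4) and C = 3.3:
    |e_{n+1}| ≈ 3.3 × (10^(-4))² = 3.3 × 10^(-8)

(a) 2 (quadratic); (b) |e_{n+1}| ≈ 3.300e-08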